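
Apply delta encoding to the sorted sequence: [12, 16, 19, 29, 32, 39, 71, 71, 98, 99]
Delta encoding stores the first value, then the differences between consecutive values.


First value: 12
Deltas:
  16 - 12 = 4
  19 - 16 = 3
  29 - 19 = 10
  32 - 29 = 3
  39 - 32 = 7
  71 - 39 = 32
  71 - 71 = 0
  98 - 71 = 27
  99 - 98 = 1


Delta encoded: [12, 4, 3, 10, 3, 7, 32, 0, 27, 1]


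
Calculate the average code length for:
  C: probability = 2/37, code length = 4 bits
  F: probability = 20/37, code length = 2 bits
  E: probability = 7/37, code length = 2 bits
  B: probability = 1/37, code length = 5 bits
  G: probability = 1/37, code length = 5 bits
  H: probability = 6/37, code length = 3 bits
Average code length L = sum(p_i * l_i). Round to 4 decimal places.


Weighted contributions p_i * l_i:
  C: (2/37) * 4 = 8/37
  F: (20/37) * 2 = 40/37
  E: (7/37) * 2 = 14/37
  B: (1/37) * 5 = 5/37
  G: (1/37) * 5 = 5/37
  H: (6/37) * 3 = 18/37
Sum = (8 + 40 + 14 + 5 + 5 + 18)/37 = 90/37

L = 90/37 = 2.4324 bits/symbol


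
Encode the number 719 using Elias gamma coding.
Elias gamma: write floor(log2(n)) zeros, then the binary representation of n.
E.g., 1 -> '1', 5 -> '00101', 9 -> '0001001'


num_bits = floor(log2(719)) + 1 = 10
leading_zeros = num_bits - 1 = 9
binary(719) = 1011001111

Elias gamma(719) = '000000000' + '1011001111' = 0000000001011001111 (19 bits)


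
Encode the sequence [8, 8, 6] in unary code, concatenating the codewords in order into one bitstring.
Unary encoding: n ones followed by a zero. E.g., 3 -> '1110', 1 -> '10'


Encode each number as n ones followed by a terminating 0:
  8 -> 111111110 (9 bits)
  8 -> 111111110 (9 bits)
  6 -> 1111110 (7 bits)
Total length = 9 + 9 + 7 = 25 bits.

Unary([8, 8, 6]) = 1111111101111111101111110 (25 bits)


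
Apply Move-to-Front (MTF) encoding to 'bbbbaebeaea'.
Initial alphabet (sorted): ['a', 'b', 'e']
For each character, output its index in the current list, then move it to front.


MTF encoding:
'b': index 1 in ['a', 'b', 'e'] -> ['b', 'a', 'e']
'b': index 0 in ['b', 'a', 'e'] -> ['b', 'a', 'e']
'b': index 0 in ['b', 'a', 'e'] -> ['b', 'a', 'e']
'b': index 0 in ['b', 'a', 'e'] -> ['b', 'a', 'e']
'a': index 1 in ['b', 'a', 'e'] -> ['a', 'b', 'e']
'e': index 2 in ['a', 'b', 'e'] -> ['e', 'a', 'b']
'b': index 2 in ['e', 'a', 'b'] -> ['b', 'e', 'a']
'e': index 1 in ['b', 'e', 'a'] -> ['e', 'b', 'a']
'a': index 2 in ['e', 'b', 'a'] -> ['a', 'e', 'b']
'e': index 1 in ['a', 'e', 'b'] -> ['e', 'a', 'b']
'a': index 1 in ['e', 'a', 'b'] -> ['a', 'e', 'b']


Output: [1, 0, 0, 0, 1, 2, 2, 1, 2, 1, 1]


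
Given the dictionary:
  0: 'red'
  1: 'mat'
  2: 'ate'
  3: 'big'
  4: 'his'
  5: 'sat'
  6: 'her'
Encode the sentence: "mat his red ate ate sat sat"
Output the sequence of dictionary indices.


Look up each word in the dictionary:
  'mat' -> 1
  'his' -> 4
  'red' -> 0
  'ate' -> 2
  'ate' -> 2
  'sat' -> 5
  'sat' -> 5

Encoded: [1, 4, 0, 2, 2, 5, 5]


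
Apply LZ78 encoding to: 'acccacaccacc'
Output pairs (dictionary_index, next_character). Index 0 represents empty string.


LZ78 encoding steps:
Dictionary: {0: ''}
Step 1: w='' (idx 0), next='a' -> output (0, 'a'), add 'a' as idx 1
Step 2: w='' (idx 0), next='c' -> output (0, 'c'), add 'c' as idx 2
Step 3: w='c' (idx 2), next='c' -> output (2, 'c'), add 'cc' as idx 3
Step 4: w='a' (idx 1), next='c' -> output (1, 'c'), add 'ac' as idx 4
Step 5: w='ac' (idx 4), next='c' -> output (4, 'c'), add 'acc' as idx 5
Step 6: w='acc' (idx 5), end of input -> output (5, '')


Encoded: [(0, 'a'), (0, 'c'), (2, 'c'), (1, 'c'), (4, 'c'), (5, '')]


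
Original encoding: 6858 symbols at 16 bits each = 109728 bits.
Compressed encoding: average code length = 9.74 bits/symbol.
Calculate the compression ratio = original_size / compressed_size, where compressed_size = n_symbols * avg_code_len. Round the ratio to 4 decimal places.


original_size = n_symbols * orig_bits = 6858 * 16 = 109728 bits
compressed_size = n_symbols * avg_code_len = 6858 * 9.74 = 66796.92 bits
ratio = original_size / compressed_size = 109728 / 66796.92 = 1.6427

Compression ratio = 1.6427


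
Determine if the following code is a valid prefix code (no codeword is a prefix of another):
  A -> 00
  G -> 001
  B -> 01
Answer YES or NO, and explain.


Checking each pair (does one codeword prefix another?):
  A='00' vs G='001': prefix -- VIOLATION

NO -- this is NOT a valid prefix code. A (00) is a prefix of G (001).


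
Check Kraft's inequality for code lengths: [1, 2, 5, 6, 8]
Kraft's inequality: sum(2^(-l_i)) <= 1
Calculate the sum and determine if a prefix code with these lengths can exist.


Sum = 2^(-1) + 2^(-2) + 2^(-5) + 2^(-6) + 2^(-8)
    = 0.5 + 0.25 + 0.03125 + 0.015625 + 0.00390625
    = 205/256 = 0.80078125
Since 0.80078125 <= 1, Kraft's inequality IS satisfied.
A prefix code with these lengths CAN exist.

Kraft sum = 0.80078125. Satisfied.


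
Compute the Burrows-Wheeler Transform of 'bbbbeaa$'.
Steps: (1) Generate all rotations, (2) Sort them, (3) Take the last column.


Rotations (sorted):
  0: $bbbbeaa -> last char: a
  1: a$bbbbea -> last char: a
  2: aa$bbbbe -> last char: e
  3: bbbbeaa$ -> last char: $
  4: bbbeaa$b -> last char: b
  5: bbeaa$bb -> last char: b
  6: beaa$bbb -> last char: b
  7: eaa$bbbb -> last char: b


BWT = aae$bbbb


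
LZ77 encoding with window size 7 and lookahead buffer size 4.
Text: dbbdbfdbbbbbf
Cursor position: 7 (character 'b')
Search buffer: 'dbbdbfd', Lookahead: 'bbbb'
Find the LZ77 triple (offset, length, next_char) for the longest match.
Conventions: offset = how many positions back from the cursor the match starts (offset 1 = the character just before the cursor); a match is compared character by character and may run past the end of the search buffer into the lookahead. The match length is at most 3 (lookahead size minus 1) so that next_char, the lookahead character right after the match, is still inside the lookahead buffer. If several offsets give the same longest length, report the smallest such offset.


Try each offset into the search buffer:
  offset=1 (pos 6, char 'd'): match length 0
  offset=2 (pos 5, char 'f'): match length 0
  offset=3 (pos 4, char 'b'): match length 1
  offset=4 (pos 3, char 'd'): match length 0
  offset=5 (pos 2, char 'b'): match length 1
  offset=6 (pos 1, char 'b'): match length 2
  offset=7 (pos 0, char 'd'): match length 0
Longest match has length 2 at offset 6.
next_char = character at position 7 + 2 = 9 -> 'b'

Best match: offset=6, length=2 (matching 'bb' starting at position 1)
LZ77 triple: (6, 2, 'b')


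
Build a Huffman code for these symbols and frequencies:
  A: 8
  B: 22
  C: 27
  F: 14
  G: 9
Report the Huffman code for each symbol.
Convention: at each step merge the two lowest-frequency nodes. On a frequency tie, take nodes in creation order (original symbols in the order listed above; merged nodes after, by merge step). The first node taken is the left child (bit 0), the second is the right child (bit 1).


Huffman tree construction:
Step 1: Merge A(8) + G(9) = 17
Step 2: Merge F(14) + (A+G)(17) = 31
Step 3: Merge B(22) + C(27) = 49
Step 4: Merge (F+(A+G))(31) + (B+C)(49) = 80
Read each symbol's code off the tree from the root (left child = 0, right child = 1).

Codes:
  A: 010 (length 3)
  B: 10 (length 2)
  C: 11 (length 2)
  F: 00 (length 2)
  G: 011 (length 3)
Average code length: 177/80 = 2.2125 bits/symbol


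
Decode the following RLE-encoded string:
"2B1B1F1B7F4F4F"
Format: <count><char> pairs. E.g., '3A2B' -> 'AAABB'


Expanding each <count><char> pair:
  2B -> 'BB'
  1B -> 'B'
  1F -> 'F'
  1B -> 'B'
  7F -> 'FFFFFFF'
  4F -> 'FFFF'
  4F -> 'FFFF'

Decoded = BBBFBFFFFFFFFFFFFFFF


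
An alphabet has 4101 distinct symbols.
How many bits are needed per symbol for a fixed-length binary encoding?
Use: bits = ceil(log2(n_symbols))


log2(4101) = 12.0018
Bracket: 2^12 = 4096 < 4101 <= 2^13 = 8192
So ceil(log2(4101)) = 13

bits = ceil(log2(4101)) = ceil(12.0018) = 13 bits


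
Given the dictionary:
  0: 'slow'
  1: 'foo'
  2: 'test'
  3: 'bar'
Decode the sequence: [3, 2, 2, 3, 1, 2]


Look up each index in the dictionary:
  3 -> 'bar'
  2 -> 'test'
  2 -> 'test'
  3 -> 'bar'
  1 -> 'foo'
  2 -> 'test'

Decoded: "bar test test bar foo test"


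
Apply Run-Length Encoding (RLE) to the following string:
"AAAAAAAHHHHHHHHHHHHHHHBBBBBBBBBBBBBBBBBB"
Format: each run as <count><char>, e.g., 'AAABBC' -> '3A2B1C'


Scanning runs left to right:
  i=0: run of 'A' x 7 -> '7A'
  i=7: run of 'H' x 15 -> '15H'
  i=22: run of 'B' x 18 -> '18B'

RLE = 7A15H18B


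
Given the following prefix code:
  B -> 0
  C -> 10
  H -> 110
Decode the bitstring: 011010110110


Decoding step by step:
Bits 0 -> B
Bits 110 -> H
Bits 10 -> C
Bits 110 -> H
Bits 110 -> H


Decoded message: BHCHH


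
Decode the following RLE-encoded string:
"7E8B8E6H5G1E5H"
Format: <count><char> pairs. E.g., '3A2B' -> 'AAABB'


Expanding each <count><char> pair:
  7E -> 'EEEEEEE'
  8B -> 'BBBBBBBB'
  8E -> 'EEEEEEEE'
  6H -> 'HHHHHH'
  5G -> 'GGGGG'
  1E -> 'E'
  5H -> 'HHHHH'

Decoded = EEEEEEEBBBBBBBBEEEEEEEEHHHHHHGGGGGEHHHHH


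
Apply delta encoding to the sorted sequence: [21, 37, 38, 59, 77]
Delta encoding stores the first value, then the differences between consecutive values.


First value: 21
Deltas:
  37 - 21 = 16
  38 - 37 = 1
  59 - 38 = 21
  77 - 59 = 18


Delta encoded: [21, 16, 1, 21, 18]


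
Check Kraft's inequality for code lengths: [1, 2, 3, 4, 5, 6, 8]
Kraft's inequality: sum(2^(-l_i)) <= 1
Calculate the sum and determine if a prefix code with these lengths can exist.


Sum = 2^(-1) + 2^(-2) + 2^(-3) + 2^(-4) + 2^(-5) + 2^(-6) + 2^(-8)
    = 0.5 + 0.25 + 0.125 + 0.0625 + 0.03125 + 0.015625 + 0.00390625
    = 253/256 = 0.98828125
Since 0.98828125 <= 1, Kraft's inequality IS satisfied.
A prefix code with these lengths CAN exist.

Kraft sum = 0.98828125. Satisfied.


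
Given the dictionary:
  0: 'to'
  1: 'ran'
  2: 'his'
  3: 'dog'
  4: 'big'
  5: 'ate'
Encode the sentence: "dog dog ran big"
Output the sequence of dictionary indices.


Look up each word in the dictionary:
  'dog' -> 3
  'dog' -> 3
  'ran' -> 1
  'big' -> 4

Encoded: [3, 3, 1, 4]


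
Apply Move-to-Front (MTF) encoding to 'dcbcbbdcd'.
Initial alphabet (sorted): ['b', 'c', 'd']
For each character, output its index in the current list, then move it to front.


MTF encoding:
'd': index 2 in ['b', 'c', 'd'] -> ['d', 'b', 'c']
'c': index 2 in ['d', 'b', 'c'] -> ['c', 'd', 'b']
'b': index 2 in ['c', 'd', 'b'] -> ['b', 'c', 'd']
'c': index 1 in ['b', 'c', 'd'] -> ['c', 'b', 'd']
'b': index 1 in ['c', 'b', 'd'] -> ['b', 'c', 'd']
'b': index 0 in ['b', 'c', 'd'] -> ['b', 'c', 'd']
'd': index 2 in ['b', 'c', 'd'] -> ['d', 'b', 'c']
'c': index 2 in ['d', 'b', 'c'] -> ['c', 'd', 'b']
'd': index 1 in ['c', 'd', 'b'] -> ['d', 'c', 'b']


Output: [2, 2, 2, 1, 1, 0, 2, 2, 1]


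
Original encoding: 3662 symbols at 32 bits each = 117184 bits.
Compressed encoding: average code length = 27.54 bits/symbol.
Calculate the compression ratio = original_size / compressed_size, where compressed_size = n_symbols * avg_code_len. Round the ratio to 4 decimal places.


original_size = n_symbols * orig_bits = 3662 * 32 = 117184 bits
compressed_size = n_symbols * avg_code_len = 3662 * 27.54 = 100851.48 bits
ratio = original_size / compressed_size = 117184 / 100851.48 = 1.1619

Compression ratio = 1.1619


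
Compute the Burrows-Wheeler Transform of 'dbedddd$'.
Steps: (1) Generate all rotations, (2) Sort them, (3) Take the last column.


Rotations (sorted):
  0: $dbedddd -> last char: d
  1: bedddd$d -> last char: d
  2: d$dbeddd -> last char: d
  3: dbedddd$ -> last char: $
  4: dd$dbedd -> last char: d
  5: ddd$dbed -> last char: d
  6: dddd$dbe -> last char: e
  7: edddd$db -> last char: b


BWT = ddd$ddeb


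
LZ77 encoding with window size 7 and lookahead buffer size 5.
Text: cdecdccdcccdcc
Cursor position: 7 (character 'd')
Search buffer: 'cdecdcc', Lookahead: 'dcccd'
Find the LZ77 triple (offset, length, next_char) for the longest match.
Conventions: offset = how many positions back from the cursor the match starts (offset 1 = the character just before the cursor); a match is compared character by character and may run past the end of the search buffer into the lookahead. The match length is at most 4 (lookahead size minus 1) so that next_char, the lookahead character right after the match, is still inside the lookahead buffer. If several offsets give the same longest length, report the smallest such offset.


Try each offset into the search buffer:
  offset=1 (pos 6, char 'c'): match length 0
  offset=2 (pos 5, char 'c'): match length 0
  offset=3 (pos 4, char 'd'): match length 3
  offset=4 (pos 3, char 'c'): match length 0
  offset=5 (pos 2, char 'e'): match length 0
  offset=6 (pos 1, char 'd'): match length 1
  offset=7 (pos 0, char 'c'): match length 0
Longest match has length 3 at offset 3.
next_char = character at position 7 + 3 = 10 -> 'c'

Best match: offset=3, length=3 (matching 'dcc' starting at position 4)
LZ77 triple: (3, 3, 'c')


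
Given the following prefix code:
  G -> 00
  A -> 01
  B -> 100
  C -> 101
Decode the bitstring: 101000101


Decoding step by step:
Bits 101 -> C
Bits 00 -> G
Bits 01 -> A
Bits 01 -> A


Decoded message: CGAA


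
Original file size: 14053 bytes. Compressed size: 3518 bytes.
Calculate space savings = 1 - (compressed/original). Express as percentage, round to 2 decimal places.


ratio = compressed/original = 3518/14053 = 0.250338
savings = 1 - ratio = 1 - 0.250338 = 0.749662
as a percentage: 0.749662 * 100 = 74.97%

Space savings = 1 - 3518/14053 = 74.97%


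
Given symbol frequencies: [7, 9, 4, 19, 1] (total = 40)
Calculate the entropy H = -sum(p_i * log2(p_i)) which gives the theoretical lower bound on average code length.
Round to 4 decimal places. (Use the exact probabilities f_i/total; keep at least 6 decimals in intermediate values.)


Per-symbol terms -p_i * log2(p_i) with p_i = f_i/40:
  p = 7/40 = 0.175000: log2(p) = -2.514573, -p*log2(p) = 0.440050
  p = 9/40 = 0.225000: log2(p) = -2.152003, -p*log2(p) = 0.484201
  p = 4/40 = 0.100000: log2(p) = -3.321928, -p*log2(p) = 0.332193
  p = 19/40 = 0.475000: log2(p) = -1.074001, -p*log2(p) = 0.510150
  p = 1/40 = 0.025000: log2(p) = -5.321928, -p*log2(p) = 0.133048
H = 0.440050 + 0.484201 + 0.332193 + 0.510150 + 0.133048 = 1.899642

H = 1.8996 bits/symbol


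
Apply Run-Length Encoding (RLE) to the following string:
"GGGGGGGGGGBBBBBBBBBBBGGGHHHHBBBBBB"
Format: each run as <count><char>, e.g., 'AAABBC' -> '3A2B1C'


Scanning runs left to right:
  i=0: run of 'G' x 10 -> '10G'
  i=10: run of 'B' x 11 -> '11B'
  i=21: run of 'G' x 3 -> '3G'
  i=24: run of 'H' x 4 -> '4H'
  i=28: run of 'B' x 6 -> '6B'

RLE = 10G11B3G4H6B


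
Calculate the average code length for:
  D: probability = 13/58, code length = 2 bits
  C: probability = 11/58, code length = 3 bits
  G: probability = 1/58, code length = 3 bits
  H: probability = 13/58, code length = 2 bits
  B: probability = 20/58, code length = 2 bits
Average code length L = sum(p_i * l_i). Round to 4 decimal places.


Weighted contributions p_i * l_i:
  D: (13/58) * 2 = 26/58
  C: (11/58) * 3 = 33/58
  G: (1/58) * 3 = 3/58
  H: (13/58) * 2 = 26/58
  B: (20/58) * 2 = 40/58
Sum = (26 + 33 + 3 + 26 + 40)/58 = 128/58

L = 128/58 = 2.2069 bits/symbol


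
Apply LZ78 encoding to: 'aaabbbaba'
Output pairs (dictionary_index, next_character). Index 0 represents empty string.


LZ78 encoding steps:
Dictionary: {0: ''}
Step 1: w='' (idx 0), next='a' -> output (0, 'a'), add 'a' as idx 1
Step 2: w='a' (idx 1), next='a' -> output (1, 'a'), add 'aa' as idx 2
Step 3: w='' (idx 0), next='b' -> output (0, 'b'), add 'b' as idx 3
Step 4: w='b' (idx 3), next='b' -> output (3, 'b'), add 'bb' as idx 4
Step 5: w='a' (idx 1), next='b' -> output (1, 'b'), add 'ab' as idx 5
Step 6: w='a' (idx 1), end of input -> output (1, '')


Encoded: [(0, 'a'), (1, 'a'), (0, 'b'), (3, 'b'), (1, 'b'), (1, '')]


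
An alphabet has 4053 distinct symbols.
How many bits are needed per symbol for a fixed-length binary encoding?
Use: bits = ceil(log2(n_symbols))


log2(4053) = 11.9848
Bracket: 2^11 = 2048 < 4053 <= 2^12 = 4096
So ceil(log2(4053)) = 12

bits = ceil(log2(4053)) = ceil(11.9848) = 12 bits


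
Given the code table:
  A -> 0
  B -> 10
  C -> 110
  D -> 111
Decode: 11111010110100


Decoding:
111 -> D
110 -> C
10 -> B
110 -> C
10 -> B
0 -> A


Result: DCBCBA


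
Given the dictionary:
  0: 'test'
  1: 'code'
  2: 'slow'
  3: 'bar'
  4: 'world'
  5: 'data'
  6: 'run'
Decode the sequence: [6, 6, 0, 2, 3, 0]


Look up each index in the dictionary:
  6 -> 'run'
  6 -> 'run'
  0 -> 'test'
  2 -> 'slow'
  3 -> 'bar'
  0 -> 'test'

Decoded: "run run test slow bar test"


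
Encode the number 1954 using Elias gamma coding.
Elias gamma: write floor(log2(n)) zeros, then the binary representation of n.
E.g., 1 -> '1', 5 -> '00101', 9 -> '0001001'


num_bits = floor(log2(1954)) + 1 = 11
leading_zeros = num_bits - 1 = 10
binary(1954) = 11110100010

Elias gamma(1954) = '0000000000' + '11110100010' = 000000000011110100010 (21 bits)


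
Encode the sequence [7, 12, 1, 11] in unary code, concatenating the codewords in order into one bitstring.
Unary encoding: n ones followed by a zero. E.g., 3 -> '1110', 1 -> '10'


Encode each number as n ones followed by a terminating 0:
  7 -> 11111110 (8 bits)
  12 -> 1111111111110 (13 bits)
  1 -> 10 (2 bits)
  11 -> 111111111110 (12 bits)
Total length = 8 + 13 + 2 + 12 = 35 bits.

Unary([7, 12, 1, 11]) = 11111110111111111111010111111111110 (35 bits)


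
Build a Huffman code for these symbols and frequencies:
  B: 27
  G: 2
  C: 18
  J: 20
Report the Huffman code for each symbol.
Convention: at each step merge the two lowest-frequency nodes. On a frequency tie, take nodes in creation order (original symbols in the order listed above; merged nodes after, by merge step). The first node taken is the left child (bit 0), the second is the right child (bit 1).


Huffman tree construction:
Step 1: Merge G(2) + C(18) = 20
Step 2: Merge J(20) + (G+C)(20) = 40
Step 3: Merge B(27) + (J+(G+C))(40) = 67
Read each symbol's code off the tree from the root (left child = 0, right child = 1).

Codes:
  B: 0 (length 1)
  G: 110 (length 3)
  C: 111 (length 3)
  J: 10 (length 2)
Average code length: 127/67 = 1.8955 bits/symbol


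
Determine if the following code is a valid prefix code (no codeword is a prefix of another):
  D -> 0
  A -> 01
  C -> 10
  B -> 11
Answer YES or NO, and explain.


Checking each pair (does one codeword prefix another?):
  D='0' vs A='01': prefix -- VIOLATION

NO -- this is NOT a valid prefix code. D (0) is a prefix of A (01).


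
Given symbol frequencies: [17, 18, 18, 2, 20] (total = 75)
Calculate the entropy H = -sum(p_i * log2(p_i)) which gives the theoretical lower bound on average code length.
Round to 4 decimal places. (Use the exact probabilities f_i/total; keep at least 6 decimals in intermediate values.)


Per-symbol terms -p_i * log2(p_i) with p_i = f_i/75:
  p = 17/75 = 0.226667: log2(p) = -2.141356, -p*log2(p) = 0.485374
  p = 18/75 = 0.240000: log2(p) = -2.058894, -p*log2(p) = 0.494134
  p = 18/75 = 0.240000: log2(p) = -2.058894, -p*log2(p) = 0.494134
  p = 2/75 = 0.026667: log2(p) = -5.228819, -p*log2(p) = 0.139435
  p = 20/75 = 0.266667: log2(p) = -1.906891, -p*log2(p) = 0.508504
H = 0.485374 + 0.494134 + 0.494134 + 0.139435 + 0.508504 = 2.121581

H = 2.1216 bits/symbol


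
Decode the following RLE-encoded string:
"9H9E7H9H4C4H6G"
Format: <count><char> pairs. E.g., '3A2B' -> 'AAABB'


Expanding each <count><char> pair:
  9H -> 'HHHHHHHHH'
  9E -> 'EEEEEEEEE'
  7H -> 'HHHHHHH'
  9H -> 'HHHHHHHHH'
  4C -> 'CCCC'
  4H -> 'HHHH'
  6G -> 'GGGGGG'

Decoded = HHHHHHHHHEEEEEEEEEHHHHHHHHHHHHHHHHCCCCHHHHGGGGGG


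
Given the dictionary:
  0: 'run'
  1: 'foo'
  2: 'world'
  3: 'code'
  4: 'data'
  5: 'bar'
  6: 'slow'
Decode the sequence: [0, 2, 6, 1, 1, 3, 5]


Look up each index in the dictionary:
  0 -> 'run'
  2 -> 'world'
  6 -> 'slow'
  1 -> 'foo'
  1 -> 'foo'
  3 -> 'code'
  5 -> 'bar'

Decoded: "run world slow foo foo code bar"


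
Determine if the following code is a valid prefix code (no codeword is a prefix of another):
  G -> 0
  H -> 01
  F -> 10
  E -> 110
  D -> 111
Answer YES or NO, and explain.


Checking each pair (does one codeword prefix another?):
  G='0' vs H='01': prefix -- VIOLATION

NO -- this is NOT a valid prefix code. G (0) is a prefix of H (01).


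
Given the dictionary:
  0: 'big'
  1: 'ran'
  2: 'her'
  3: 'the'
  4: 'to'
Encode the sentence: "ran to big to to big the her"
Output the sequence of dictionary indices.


Look up each word in the dictionary:
  'ran' -> 1
  'to' -> 4
  'big' -> 0
  'to' -> 4
  'to' -> 4
  'big' -> 0
  'the' -> 3
  'her' -> 2

Encoded: [1, 4, 0, 4, 4, 0, 3, 2]


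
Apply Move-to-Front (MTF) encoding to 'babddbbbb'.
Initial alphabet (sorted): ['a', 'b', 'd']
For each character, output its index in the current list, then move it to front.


MTF encoding:
'b': index 1 in ['a', 'b', 'd'] -> ['b', 'a', 'd']
'a': index 1 in ['b', 'a', 'd'] -> ['a', 'b', 'd']
'b': index 1 in ['a', 'b', 'd'] -> ['b', 'a', 'd']
'd': index 2 in ['b', 'a', 'd'] -> ['d', 'b', 'a']
'd': index 0 in ['d', 'b', 'a'] -> ['d', 'b', 'a']
'b': index 1 in ['d', 'b', 'a'] -> ['b', 'd', 'a']
'b': index 0 in ['b', 'd', 'a'] -> ['b', 'd', 'a']
'b': index 0 in ['b', 'd', 'a'] -> ['b', 'd', 'a']
'b': index 0 in ['b', 'd', 'a'] -> ['b', 'd', 'a']


Output: [1, 1, 1, 2, 0, 1, 0, 0, 0]


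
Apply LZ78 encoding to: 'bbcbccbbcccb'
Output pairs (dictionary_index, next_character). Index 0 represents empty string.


LZ78 encoding steps:
Dictionary: {0: ''}
Step 1: w='' (idx 0), next='b' -> output (0, 'b'), add 'b' as idx 1
Step 2: w='b' (idx 1), next='c' -> output (1, 'c'), add 'bc' as idx 2
Step 3: w='bc' (idx 2), next='c' -> output (2, 'c'), add 'bcc' as idx 3
Step 4: w='b' (idx 1), next='b' -> output (1, 'b'), add 'bb' as idx 4
Step 5: w='' (idx 0), next='c' -> output (0, 'c'), add 'c' as idx 5
Step 6: w='c' (idx 5), next='c' -> output (5, 'c'), add 'cc' as idx 6
Step 7: w='b' (idx 1), end of input -> output (1, '')


Encoded: [(0, 'b'), (1, 'c'), (2, 'c'), (1, 'b'), (0, 'c'), (5, 'c'), (1, '')]


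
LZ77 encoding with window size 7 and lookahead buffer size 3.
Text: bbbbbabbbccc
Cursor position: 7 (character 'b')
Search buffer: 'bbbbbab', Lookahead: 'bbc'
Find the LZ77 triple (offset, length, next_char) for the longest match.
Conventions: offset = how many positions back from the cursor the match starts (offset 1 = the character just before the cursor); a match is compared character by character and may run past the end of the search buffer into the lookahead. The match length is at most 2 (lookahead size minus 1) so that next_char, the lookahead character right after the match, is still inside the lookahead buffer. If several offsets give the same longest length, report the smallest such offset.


Try each offset into the search buffer:
  offset=1 (pos 6, char 'b'): match length 2
  offset=2 (pos 5, char 'a'): match length 0
  offset=3 (pos 4, char 'b'): match length 1
  offset=4 (pos 3, char 'b'): match length 2
  offset=5 (pos 2, char 'b'): match length 2
  offset=6 (pos 1, char 'b'): match length 2
  offset=7 (pos 0, char 'b'): match length 2
Longest match has length 2, found at offsets 1, 4, 5, 6, 7; take the smallest, offset 1.
next_char = character at position 7 + 2 = 9 -> 'c'

Best match: offset=1, length=2 (matching 'bb' starting at position 6)
LZ77 triple: (1, 2, 'c')


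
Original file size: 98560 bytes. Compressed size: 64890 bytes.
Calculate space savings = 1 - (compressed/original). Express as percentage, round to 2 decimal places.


ratio = compressed/original = 64890/98560 = 0.658381
savings = 1 - ratio = 1 - 0.658381 = 0.341619
as a percentage: 0.341619 * 100 = 34.16%

Space savings = 1 - 64890/98560 = 34.16%


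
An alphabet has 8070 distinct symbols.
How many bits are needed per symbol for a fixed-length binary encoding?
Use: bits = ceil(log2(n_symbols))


log2(8070) = 12.9784
Bracket: 2^12 = 4096 < 8070 <= 2^13 = 8192
So ceil(log2(8070)) = 13

bits = ceil(log2(8070)) = ceil(12.9784) = 13 bits


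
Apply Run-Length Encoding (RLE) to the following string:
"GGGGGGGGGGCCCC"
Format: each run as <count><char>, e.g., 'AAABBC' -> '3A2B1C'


Scanning runs left to right:
  i=0: run of 'G' x 10 -> '10G'
  i=10: run of 'C' x 4 -> '4C'

RLE = 10G4C


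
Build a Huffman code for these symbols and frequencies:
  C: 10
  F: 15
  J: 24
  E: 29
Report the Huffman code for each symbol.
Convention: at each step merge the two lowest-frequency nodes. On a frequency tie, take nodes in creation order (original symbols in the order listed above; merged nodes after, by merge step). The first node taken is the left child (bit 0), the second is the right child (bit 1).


Huffman tree construction:
Step 1: Merge C(10) + F(15) = 25
Step 2: Merge J(24) + (C+F)(25) = 49
Step 3: Merge E(29) + (J+(C+F))(49) = 78
Read each symbol's code off the tree from the root (left child = 0, right child = 1).

Codes:
  C: 110 (length 3)
  F: 111 (length 3)
  J: 10 (length 2)
  E: 0 (length 1)
Average code length: 152/78 = 1.9487 bits/symbol


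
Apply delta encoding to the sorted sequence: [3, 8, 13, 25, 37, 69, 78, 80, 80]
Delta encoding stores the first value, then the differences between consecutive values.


First value: 3
Deltas:
  8 - 3 = 5
  13 - 8 = 5
  25 - 13 = 12
  37 - 25 = 12
  69 - 37 = 32
  78 - 69 = 9
  80 - 78 = 2
  80 - 80 = 0


Delta encoded: [3, 5, 5, 12, 12, 32, 9, 2, 0]


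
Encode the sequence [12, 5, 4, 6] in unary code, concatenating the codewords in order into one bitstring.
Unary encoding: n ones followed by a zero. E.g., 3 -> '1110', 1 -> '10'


Encode each number as n ones followed by a terminating 0:
  12 -> 1111111111110 (13 bits)
  5 -> 111110 (6 bits)
  4 -> 11110 (5 bits)
  6 -> 1111110 (7 bits)
Total length = 13 + 6 + 5 + 7 = 31 bits.

Unary([12, 5, 4, 6]) = 1111111111110111110111101111110 (31 bits)


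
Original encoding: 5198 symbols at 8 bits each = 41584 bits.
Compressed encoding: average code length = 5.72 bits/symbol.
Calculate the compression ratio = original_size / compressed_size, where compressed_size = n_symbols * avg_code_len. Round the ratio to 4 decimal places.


original_size = n_symbols * orig_bits = 5198 * 8 = 41584 bits
compressed_size = n_symbols * avg_code_len = 5198 * 5.72 = 29732.56 bits
ratio = original_size / compressed_size = 41584 / 29732.56 = 1.3986

Compression ratio = 1.3986


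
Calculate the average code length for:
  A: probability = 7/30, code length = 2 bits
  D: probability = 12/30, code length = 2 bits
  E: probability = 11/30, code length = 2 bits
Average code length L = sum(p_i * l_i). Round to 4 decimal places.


Weighted contributions p_i * l_i:
  A: (7/30) * 2 = 14/30
  D: (12/30) * 2 = 24/30
  E: (11/30) * 2 = 22/30
Sum = (14 + 24 + 22)/30 = 60/30

L = 60/30 = 2.0000 bits/symbol


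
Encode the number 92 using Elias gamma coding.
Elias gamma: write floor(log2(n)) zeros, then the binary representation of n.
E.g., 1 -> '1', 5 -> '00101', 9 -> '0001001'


num_bits = floor(log2(92)) + 1 = 7
leading_zeros = num_bits - 1 = 6
binary(92) = 1011100

Elias gamma(92) = '000000' + '1011100' = 0000001011100 (13 bits)


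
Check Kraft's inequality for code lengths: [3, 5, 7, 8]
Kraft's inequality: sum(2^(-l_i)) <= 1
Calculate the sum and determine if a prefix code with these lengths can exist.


Sum = 2^(-3) + 2^(-5) + 2^(-7) + 2^(-8)
    = 0.125 + 0.03125 + 0.0078125 + 0.00390625
    = 43/256 = 0.16796875
Since 0.16796875 <= 1, Kraft's inequality IS satisfied.
A prefix code with these lengths CAN exist.

Kraft sum = 0.16796875. Satisfied.


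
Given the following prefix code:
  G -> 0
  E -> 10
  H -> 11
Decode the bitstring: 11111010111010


Decoding step by step:
Bits 11 -> H
Bits 11 -> H
Bits 10 -> E
Bits 10 -> E
Bits 11 -> H
Bits 10 -> E
Bits 10 -> E


Decoded message: HHEEHEE


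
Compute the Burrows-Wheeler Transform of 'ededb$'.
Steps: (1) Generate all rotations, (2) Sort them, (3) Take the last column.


Rotations (sorted):
  0: $ededb -> last char: b
  1: b$eded -> last char: d
  2: db$ede -> last char: e
  3: dedb$e -> last char: e
  4: edb$ed -> last char: d
  5: ededb$ -> last char: $


BWT = bdeed$


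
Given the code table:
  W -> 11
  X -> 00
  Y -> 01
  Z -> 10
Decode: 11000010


Decoding:
11 -> W
00 -> X
00 -> X
10 -> Z


Result: WXXZ


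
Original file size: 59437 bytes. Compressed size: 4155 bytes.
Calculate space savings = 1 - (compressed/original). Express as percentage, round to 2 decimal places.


ratio = compressed/original = 4155/59437 = 0.069906
savings = 1 - ratio = 1 - 0.069906 = 0.930094
as a percentage: 0.930094 * 100 = 93.01%

Space savings = 1 - 4155/59437 = 93.01%


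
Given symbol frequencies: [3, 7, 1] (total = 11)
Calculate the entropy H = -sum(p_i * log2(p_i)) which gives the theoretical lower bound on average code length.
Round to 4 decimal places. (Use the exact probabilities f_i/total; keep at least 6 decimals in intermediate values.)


Per-symbol terms -p_i * log2(p_i) with p_i = f_i/11:
  p = 3/11 = 0.272727: log2(p) = -1.874469, -p*log2(p) = 0.511219
  p = 7/11 = 0.636364: log2(p) = -0.652077, -p*log2(p) = 0.414958
  p = 1/11 = 0.090909: log2(p) = -3.459432, -p*log2(p) = 0.314494
H = 0.511219 + 0.414958 + 0.314494 = 1.240671

H = 1.2407 bits/symbol


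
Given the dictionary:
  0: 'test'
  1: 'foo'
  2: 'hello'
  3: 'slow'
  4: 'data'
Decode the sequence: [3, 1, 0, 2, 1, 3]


Look up each index in the dictionary:
  3 -> 'slow'
  1 -> 'foo'
  0 -> 'test'
  2 -> 'hello'
  1 -> 'foo'
  3 -> 'slow'

Decoded: "slow foo test hello foo slow"


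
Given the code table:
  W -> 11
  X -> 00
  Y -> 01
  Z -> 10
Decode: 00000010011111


Decoding:
00 -> X
00 -> X
00 -> X
10 -> Z
01 -> Y
11 -> W
11 -> W


Result: XXXZYWW


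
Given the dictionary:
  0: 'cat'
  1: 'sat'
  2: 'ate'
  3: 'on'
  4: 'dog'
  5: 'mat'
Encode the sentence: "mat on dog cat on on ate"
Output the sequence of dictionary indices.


Look up each word in the dictionary:
  'mat' -> 5
  'on' -> 3
  'dog' -> 4
  'cat' -> 0
  'on' -> 3
  'on' -> 3
  'ate' -> 2

Encoded: [5, 3, 4, 0, 3, 3, 2]


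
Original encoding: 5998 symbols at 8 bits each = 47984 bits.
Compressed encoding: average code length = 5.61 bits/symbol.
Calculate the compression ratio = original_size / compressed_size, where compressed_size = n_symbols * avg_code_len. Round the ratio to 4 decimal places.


original_size = n_symbols * orig_bits = 5998 * 8 = 47984 bits
compressed_size = n_symbols * avg_code_len = 5998 * 5.61 = 33648.78 bits
ratio = original_size / compressed_size = 47984 / 33648.78 = 1.426

Compression ratio = 1.426


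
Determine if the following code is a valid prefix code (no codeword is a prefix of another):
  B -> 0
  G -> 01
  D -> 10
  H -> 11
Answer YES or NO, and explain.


Checking each pair (does one codeword prefix another?):
  B='0' vs G='01': prefix -- VIOLATION

NO -- this is NOT a valid prefix code. B (0) is a prefix of G (01).


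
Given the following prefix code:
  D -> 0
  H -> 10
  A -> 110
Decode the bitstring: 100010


Decoding step by step:
Bits 10 -> H
Bits 0 -> D
Bits 0 -> D
Bits 10 -> H


Decoded message: HDDH


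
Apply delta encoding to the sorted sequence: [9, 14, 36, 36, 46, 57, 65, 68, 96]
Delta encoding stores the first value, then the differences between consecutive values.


First value: 9
Deltas:
  14 - 9 = 5
  36 - 14 = 22
  36 - 36 = 0
  46 - 36 = 10
  57 - 46 = 11
  65 - 57 = 8
  68 - 65 = 3
  96 - 68 = 28


Delta encoded: [9, 5, 22, 0, 10, 11, 8, 3, 28]


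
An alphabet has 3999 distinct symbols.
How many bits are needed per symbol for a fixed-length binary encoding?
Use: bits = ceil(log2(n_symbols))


log2(3999) = 11.9654
Bracket: 2^11 = 2048 < 3999 <= 2^12 = 4096
So ceil(log2(3999)) = 12

bits = ceil(log2(3999)) = ceil(11.9654) = 12 bits


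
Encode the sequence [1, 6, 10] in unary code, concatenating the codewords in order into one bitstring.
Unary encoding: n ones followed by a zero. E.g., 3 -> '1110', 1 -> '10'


Encode each number as n ones followed by a terminating 0:
  1 -> 10 (2 bits)
  6 -> 1111110 (7 bits)
  10 -> 11111111110 (11 bits)
Total length = 2 + 7 + 11 = 20 bits.

Unary([1, 6, 10]) = 10111111011111111110 (20 bits)


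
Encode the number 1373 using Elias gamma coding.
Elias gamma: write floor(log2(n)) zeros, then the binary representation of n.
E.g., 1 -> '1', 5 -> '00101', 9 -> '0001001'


num_bits = floor(log2(1373)) + 1 = 11
leading_zeros = num_bits - 1 = 10
binary(1373) = 10101011101

Elias gamma(1373) = '0000000000' + '10101011101' = 000000000010101011101 (21 bits)


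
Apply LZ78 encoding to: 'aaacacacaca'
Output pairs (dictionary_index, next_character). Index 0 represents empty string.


LZ78 encoding steps:
Dictionary: {0: ''}
Step 1: w='' (idx 0), next='a' -> output (0, 'a'), add 'a' as idx 1
Step 2: w='a' (idx 1), next='a' -> output (1, 'a'), add 'aa' as idx 2
Step 3: w='' (idx 0), next='c' -> output (0, 'c'), add 'c' as idx 3
Step 4: w='a' (idx 1), next='c' -> output (1, 'c'), add 'ac' as idx 4
Step 5: w='ac' (idx 4), next='a' -> output (4, 'a'), add 'aca' as idx 5
Step 6: w='c' (idx 3), next='a' -> output (3, 'a'), add 'ca' as idx 6


Encoded: [(0, 'a'), (1, 'a'), (0, 'c'), (1, 'c'), (4, 'a'), (3, 'a')]


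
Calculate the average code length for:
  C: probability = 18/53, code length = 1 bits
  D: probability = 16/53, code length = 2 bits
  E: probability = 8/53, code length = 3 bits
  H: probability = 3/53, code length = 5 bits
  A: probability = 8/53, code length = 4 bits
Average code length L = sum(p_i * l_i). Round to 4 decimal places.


Weighted contributions p_i * l_i:
  C: (18/53) * 1 = 18/53
  D: (16/53) * 2 = 32/53
  E: (8/53) * 3 = 24/53
  H: (3/53) * 5 = 15/53
  A: (8/53) * 4 = 32/53
Sum = (18 + 32 + 24 + 15 + 32)/53 = 121/53

L = 121/53 = 2.2830 bits/symbol


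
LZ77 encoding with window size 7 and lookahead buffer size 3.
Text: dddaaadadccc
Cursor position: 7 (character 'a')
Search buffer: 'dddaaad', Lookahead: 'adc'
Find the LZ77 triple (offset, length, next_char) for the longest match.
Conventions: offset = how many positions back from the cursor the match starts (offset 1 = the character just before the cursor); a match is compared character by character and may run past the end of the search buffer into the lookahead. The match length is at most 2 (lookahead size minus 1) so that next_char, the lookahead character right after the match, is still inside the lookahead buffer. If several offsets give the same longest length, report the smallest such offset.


Try each offset into the search buffer:
  offset=1 (pos 6, char 'd'): match length 0
  offset=2 (pos 5, char 'a'): match length 2
  offset=3 (pos 4, char 'a'): match length 1
  offset=4 (pos 3, char 'a'): match length 1
  offset=5 (pos 2, char 'd'): match length 0
  offset=6 (pos 1, char 'd'): match length 0
  offset=7 (pos 0, char 'd'): match length 0
Longest match has length 2 at offset 2.
next_char = character at position 7 + 2 = 9 -> 'c'

Best match: offset=2, length=2 (matching 'ad' starting at position 5)
LZ77 triple: (2, 2, 'c')


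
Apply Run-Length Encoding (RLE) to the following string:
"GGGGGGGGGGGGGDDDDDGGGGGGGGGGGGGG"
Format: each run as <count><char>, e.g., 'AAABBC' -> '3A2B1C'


Scanning runs left to right:
  i=0: run of 'G' x 13 -> '13G'
  i=13: run of 'D' x 5 -> '5D'
  i=18: run of 'G' x 14 -> '14G'

RLE = 13G5D14G


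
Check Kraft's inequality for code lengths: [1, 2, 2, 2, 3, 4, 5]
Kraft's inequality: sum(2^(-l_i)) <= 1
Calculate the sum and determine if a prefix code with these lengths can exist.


Sum = 2^(-1) + 2^(-2) + 2^(-2) + 2^(-2) + 2^(-3) + 2^(-4) + 2^(-5)
    = 0.5 + 0.25 + 0.25 + 0.25 + 0.125 + 0.0625 + 0.03125
    = 47/32 = 1.46875
Since 1.46875 > 1, Kraft's inequality is NOT satisfied.
A prefix code with these lengths CANNOT exist.

Kraft sum = 1.46875. Not satisfied.


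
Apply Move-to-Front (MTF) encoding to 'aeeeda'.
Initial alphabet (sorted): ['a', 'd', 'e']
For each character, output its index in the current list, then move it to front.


MTF encoding:
'a': index 0 in ['a', 'd', 'e'] -> ['a', 'd', 'e']
'e': index 2 in ['a', 'd', 'e'] -> ['e', 'a', 'd']
'e': index 0 in ['e', 'a', 'd'] -> ['e', 'a', 'd']
'e': index 0 in ['e', 'a', 'd'] -> ['e', 'a', 'd']
'd': index 2 in ['e', 'a', 'd'] -> ['d', 'e', 'a']
'a': index 2 in ['d', 'e', 'a'] -> ['a', 'd', 'e']


Output: [0, 2, 0, 0, 2, 2]


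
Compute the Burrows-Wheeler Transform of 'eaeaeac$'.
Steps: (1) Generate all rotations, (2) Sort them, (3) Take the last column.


Rotations (sorted):
  0: $eaeaeac -> last char: c
  1: ac$eaeae -> last char: e
  2: aeac$eae -> last char: e
  3: aeaeac$e -> last char: e
  4: c$eaeaea -> last char: a
  5: eac$eaea -> last char: a
  6: eaeac$ea -> last char: a
  7: eaeaeac$ -> last char: $


BWT = ceeeaaa$


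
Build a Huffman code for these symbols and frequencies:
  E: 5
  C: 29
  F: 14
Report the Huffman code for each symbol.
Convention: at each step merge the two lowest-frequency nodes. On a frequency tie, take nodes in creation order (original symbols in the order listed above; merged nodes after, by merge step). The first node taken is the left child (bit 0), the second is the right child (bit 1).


Huffman tree construction:
Step 1: Merge E(5) + F(14) = 19
Step 2: Merge (E+F)(19) + C(29) = 48
Read each symbol's code off the tree from the root (left child = 0, right child = 1).

Codes:
  E: 00 (length 2)
  C: 1 (length 1)
  F: 01 (length 2)
Average code length: 67/48 = 1.3958 bits/symbol


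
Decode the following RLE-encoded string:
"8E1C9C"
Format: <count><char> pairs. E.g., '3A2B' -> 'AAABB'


Expanding each <count><char> pair:
  8E -> 'EEEEEEEE'
  1C -> 'C'
  9C -> 'CCCCCCCCC'

Decoded = EEEEEEEECCCCCCCCCC


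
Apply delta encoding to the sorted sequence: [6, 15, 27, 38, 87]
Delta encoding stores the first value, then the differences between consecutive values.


First value: 6
Deltas:
  15 - 6 = 9
  27 - 15 = 12
  38 - 27 = 11
  87 - 38 = 49


Delta encoded: [6, 9, 12, 11, 49]


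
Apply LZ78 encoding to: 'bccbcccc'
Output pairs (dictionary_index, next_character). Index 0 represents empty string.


LZ78 encoding steps:
Dictionary: {0: ''}
Step 1: w='' (idx 0), next='b' -> output (0, 'b'), add 'b' as idx 1
Step 2: w='' (idx 0), next='c' -> output (0, 'c'), add 'c' as idx 2
Step 3: w='c' (idx 2), next='b' -> output (2, 'b'), add 'cb' as idx 3
Step 4: w='c' (idx 2), next='c' -> output (2, 'c'), add 'cc' as idx 4
Step 5: w='cc' (idx 4), end of input -> output (4, '')


Encoded: [(0, 'b'), (0, 'c'), (2, 'b'), (2, 'c'), (4, '')]


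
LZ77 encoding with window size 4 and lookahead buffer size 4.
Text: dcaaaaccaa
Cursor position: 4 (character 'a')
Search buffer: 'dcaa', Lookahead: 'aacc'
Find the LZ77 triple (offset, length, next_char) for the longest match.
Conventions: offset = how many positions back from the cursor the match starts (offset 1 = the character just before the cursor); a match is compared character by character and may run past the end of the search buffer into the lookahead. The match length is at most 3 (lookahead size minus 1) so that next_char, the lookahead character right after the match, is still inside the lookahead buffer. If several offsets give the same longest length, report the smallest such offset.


Try each offset into the search buffer:
  offset=1 (pos 3, char 'a'): match length 2
  offset=2 (pos 2, char 'a'): match length 2
  offset=3 (pos 1, char 'c'): match length 0
  offset=4 (pos 0, char 'd'): match length 0
Longest match has length 2, found at offsets 1, 2; take the smallest, offset 1.
next_char = character at position 4 + 2 = 6 -> 'c'

Best match: offset=1, length=2 (matching 'aa' starting at position 3)
LZ77 triple: (1, 2, 'c')


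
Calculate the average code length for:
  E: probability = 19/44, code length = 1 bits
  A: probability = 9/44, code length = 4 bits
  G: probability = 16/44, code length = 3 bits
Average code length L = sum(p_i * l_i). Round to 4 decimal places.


Weighted contributions p_i * l_i:
  E: (19/44) * 1 = 19/44
  A: (9/44) * 4 = 36/44
  G: (16/44) * 3 = 48/44
Sum = (19 + 36 + 48)/44 = 103/44

L = 103/44 = 2.3409 bits/symbol
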